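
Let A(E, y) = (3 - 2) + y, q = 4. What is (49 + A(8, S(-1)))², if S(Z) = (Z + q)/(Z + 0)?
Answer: 2209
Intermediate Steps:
S(Z) = (4 + Z)/Z (S(Z) = (Z + 4)/(Z + 0) = (4 + Z)/Z)
A(E, y) = 1 + y
(49 + A(8, S(-1)))² = (49 + (1 + (4 - 1)/(-1)))² = (49 + (1 - 1*3))² = (49 + (1 - 3))² = (49 - 2)² = 47² = 2209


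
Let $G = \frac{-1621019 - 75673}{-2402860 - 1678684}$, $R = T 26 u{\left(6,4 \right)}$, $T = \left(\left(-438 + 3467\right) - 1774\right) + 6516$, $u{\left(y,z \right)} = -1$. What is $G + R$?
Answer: $- \frac{206164485583}{1020386} \approx -2.0205 \cdot 10^{5}$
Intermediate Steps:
$T = 7771$ ($T = \left(3029 - 1774\right) + 6516 = 1255 + 6516 = 7771$)
$R = -202046$ ($R = 7771 \cdot 26 \left(-1\right) = 7771 \left(-26\right) = -202046$)
$G = \frac{424173}{1020386}$ ($G = - \frac{1696692}{-4081544} = \left(-1696692\right) \left(- \frac{1}{4081544}\right) = \frac{424173}{1020386} \approx 0.4157$)
$G + R = \frac{424173}{1020386} - 202046 = - \frac{206164485583}{1020386}$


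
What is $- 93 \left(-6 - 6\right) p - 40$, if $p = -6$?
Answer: $-6736$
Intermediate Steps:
$- 93 \left(-6 - 6\right) p - 40 = - 93 \left(-6 - 6\right) \left(-6\right) - 40 = - 93 \left(\left(-12\right) \left(-6\right)\right) - 40 = \left(-93\right) 72 - 40 = -6696 - 40 = -6736$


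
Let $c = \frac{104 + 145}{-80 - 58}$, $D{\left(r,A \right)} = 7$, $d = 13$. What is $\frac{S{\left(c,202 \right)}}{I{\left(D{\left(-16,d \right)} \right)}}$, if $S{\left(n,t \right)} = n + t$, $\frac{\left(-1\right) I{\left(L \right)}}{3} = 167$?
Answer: $- \frac{9209}{23046} \approx -0.39959$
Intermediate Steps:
$I{\left(L \right)} = -501$ ($I{\left(L \right)} = \left(-3\right) 167 = -501$)
$c = - \frac{83}{46}$ ($c = \frac{249}{-138} = 249 \left(- \frac{1}{138}\right) = - \frac{83}{46} \approx -1.8043$)
$\frac{S{\left(c,202 \right)}}{I{\left(D{\left(-16,d \right)} \right)}} = \frac{- \frac{83}{46} + 202}{-501} = \frac{9209}{46} \left(- \frac{1}{501}\right) = - \frac{9209}{23046}$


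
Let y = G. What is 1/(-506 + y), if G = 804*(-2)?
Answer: -1/2114 ≈ -0.00047304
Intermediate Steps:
G = -1608
y = -1608
1/(-506 + y) = 1/(-506 - 1608) = 1/(-2114) = -1/2114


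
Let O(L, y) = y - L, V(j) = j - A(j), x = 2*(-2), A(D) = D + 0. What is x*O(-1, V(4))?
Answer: -4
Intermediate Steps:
A(D) = D
x = -4
V(j) = 0 (V(j) = j - j = 0)
x*O(-1, V(4)) = -4*(0 - 1*(-1)) = -4*(0 + 1) = -4*1 = -4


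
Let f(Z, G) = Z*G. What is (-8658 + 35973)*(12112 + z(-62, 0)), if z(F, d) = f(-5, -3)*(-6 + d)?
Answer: 328380930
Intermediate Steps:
f(Z, G) = G*Z
z(F, d) = -90 + 15*d (z(F, d) = (-3*(-5))*(-6 + d) = 15*(-6 + d) = -90 + 15*d)
(-8658 + 35973)*(12112 + z(-62, 0)) = (-8658 + 35973)*(12112 + (-90 + 15*0)) = 27315*(12112 + (-90 + 0)) = 27315*(12112 - 90) = 27315*12022 = 328380930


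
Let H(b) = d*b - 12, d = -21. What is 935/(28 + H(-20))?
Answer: 935/436 ≈ 2.1445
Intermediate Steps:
H(b) = -12 - 21*b (H(b) = -21*b - 12 = -12 - 21*b)
935/(28 + H(-20)) = 935/(28 + (-12 - 21*(-20))) = 935/(28 + (-12 + 420)) = 935/(28 + 408) = 935/436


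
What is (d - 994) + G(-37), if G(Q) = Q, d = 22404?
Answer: 21373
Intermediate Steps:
(d - 994) + G(-37) = (22404 - 994) - 37 = 21410 - 37 = 21373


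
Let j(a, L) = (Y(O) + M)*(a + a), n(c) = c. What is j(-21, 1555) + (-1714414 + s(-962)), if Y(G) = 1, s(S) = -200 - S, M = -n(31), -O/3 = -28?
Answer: -1712392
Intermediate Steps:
O = 84 (O = -3*(-28) = 84)
M = -31 (M = -1*31 = -31)
j(a, L) = -60*a (j(a, L) = (1 - 31)*(a + a) = -60*a)
j(-21, 1555) + (-1714414 + s(-962)) = -60*(-21) + (-1714414 + (-200 - 1*(-962))) = 1260 + (-1714414 + (-200 + 962)) = 1260 + (-1714414 + 762) = 1260 - 1713652 = -1712392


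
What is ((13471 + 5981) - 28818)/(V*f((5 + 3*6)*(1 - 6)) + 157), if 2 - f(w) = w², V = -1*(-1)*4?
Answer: 9366/52735 ≈ 0.17760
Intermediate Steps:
V = 4 (V = 1*4 = 4)
f(w) = 2 - w²
((13471 + 5981) - 28818)/(V*f((5 + 3*6)*(1 - 6)) + 157) = ((13471 + 5981) - 28818)/(4*(2 - ((5 + 3*6)*(1 - 6))²) + 157) = (19452 - 28818)/(4*(2 - ((5 + 18)*(-5))²) + 157) = -9366/(4*(2 - (23*(-5))²) + 157) = -9366/(4*(2 - 1*(-115)²) + 157) = -9366/(4*(2 - 1*13225) + 157) = -9366/(4*(2 - 13225) + 157) = -9366/(4*(-13223) + 157) = -9366/(-52892 + 157) = -9366/(-52735) = -9366*(-1/52735) = 9366/52735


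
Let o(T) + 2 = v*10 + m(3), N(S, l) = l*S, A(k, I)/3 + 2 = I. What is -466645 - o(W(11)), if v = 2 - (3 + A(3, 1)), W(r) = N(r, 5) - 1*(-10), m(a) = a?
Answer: -466666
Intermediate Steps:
A(k, I) = -6 + 3*I
N(S, l) = S*l
W(r) = 10 + 5*r (W(r) = r*5 - 1*(-10) = 5*r + 10 = 10 + 5*r)
v = 2 (v = 2 - (3 + (-6 + 3*1)) = 2 - (3 + (-6 + 3)) = 2 - (3 - 3) = 2 - 1*0 = 2 + 0 = 2)
o(T) = 21 (o(T) = -2 + (2*10 + 3) = -2 + (20 + 3) = -2 + 23 = 21)
-466645 - o(W(11)) = -466645 - 1*21 = -466645 - 21 = -466666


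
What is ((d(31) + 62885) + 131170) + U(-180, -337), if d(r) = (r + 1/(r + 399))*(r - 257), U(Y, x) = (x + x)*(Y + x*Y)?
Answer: -8723941378/215 ≈ -4.0576e+7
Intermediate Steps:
U(Y, x) = 2*x*(Y + Y*x) (U(Y, x) = (2*x)*(Y + Y*x) = 2*x*(Y + Y*x))
d(r) = (-257 + r)*(r + 1/(399 + r)) (d(r) = (r + 1/(399 + r))*(-257 + r) = (-257 + r)*(r + 1/(399 + r)))
((d(31) + 62885) + 131170) + U(-180, -337) = (((-257 + 31³ - 102542*31 + 142*31²)/(399 + 31) + 62885) + 131170) + 2*(-180)*(-337)*(1 - 337) = (((-257 + 29791 - 3178802 + 142*961)/430 + 62885) + 131170) + 2*(-180)*(-337)*(-336) = (((-257 + 29791 - 3178802 + 136462)/430 + 62885) + 131170) - 40763520 = (((1/430)*(-3012806) + 62885) + 131170) - 40763520 = ((-1506403/215 + 62885) + 131170) - 40763520 = (12013872/215 + 131170) - 40763520 = 40215422/215 - 40763520 = -8723941378/215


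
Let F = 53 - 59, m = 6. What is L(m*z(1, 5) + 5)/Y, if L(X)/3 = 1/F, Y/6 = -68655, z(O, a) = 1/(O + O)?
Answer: 1/823860 ≈ 1.2138e-6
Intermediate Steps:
z(O, a) = 1/(2*O)
F = -6
Y = -411930 (Y = 6*(-68655) = -411930)
L(X) = -1/2 (L(X) = 3/(-6) = 3*(-1/6) = -1/2)
L(m*z(1, 5) + 5)/Y = -1/2/(-411930) = -1/2*(-1/411930) = 1/823860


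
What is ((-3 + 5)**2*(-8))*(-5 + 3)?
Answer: 64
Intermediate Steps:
((-3 + 5)**2*(-8))*(-5 + 3) = (2**2*(-8))*(-2) = (4*(-8))*(-2) = -32*(-2) = 64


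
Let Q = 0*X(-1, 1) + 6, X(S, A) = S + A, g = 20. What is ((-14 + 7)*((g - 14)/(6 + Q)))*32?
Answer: -112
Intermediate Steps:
X(S, A) = A + S
Q = 6 (Q = 0*(1 - 1) + 6 = 0*0 + 6 = 0 + 6 = 6)
((-14 + 7)*((g - 14)/(6 + Q)))*32 = ((-14 + 7)*((20 - 14)/(6 + 6)))*32 = -42/12*32 = -7*½*32 = -7/2*32 = -112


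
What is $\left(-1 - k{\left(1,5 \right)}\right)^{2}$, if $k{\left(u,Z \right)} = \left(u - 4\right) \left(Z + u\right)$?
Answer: $289$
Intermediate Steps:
$k{\left(u,Z \right)} = \left(-4 + u\right) \left(Z + u\right)$
$\left(-1 - k{\left(1,5 \right)}\right)^{2} = \left(-1 - \left(1^{2} - 20 - 4 + 5 \cdot 1\right)\right)^{2} = \left(-1 - \left(1 - 20 - 4 + 5\right)\right)^{2} = \left(-1 - -18\right)^{2} = \left(-1 + 18\right)^{2} = 17^{2} = 289$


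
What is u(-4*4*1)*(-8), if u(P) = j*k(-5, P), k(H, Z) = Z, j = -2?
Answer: -256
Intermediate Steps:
u(P) = -2*P
u(-4*4*1)*(-8) = -2*(-4*4)*(-8) = -(-32)*(-8) = -2*(-16)*(-8) = 32*(-8) = -256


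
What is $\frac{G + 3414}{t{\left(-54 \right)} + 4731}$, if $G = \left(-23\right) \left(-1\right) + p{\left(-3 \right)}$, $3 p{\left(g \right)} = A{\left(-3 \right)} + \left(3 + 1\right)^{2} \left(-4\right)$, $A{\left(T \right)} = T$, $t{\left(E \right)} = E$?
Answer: $\frac{10244}{14031} \approx 0.7301$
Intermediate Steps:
$p{\left(g \right)} = - \frac{67}{3}$ ($p{\left(g \right)} = \frac{-3 + \left(3 + 1\right)^{2} \left(-4\right)}{3} = \frac{-3 + 4^{2} \left(-4\right)}{3} = \frac{-3 + 16 \left(-4\right)}{3} = \frac{-3 - 64}{3} = \frac{1}{3} \left(-67\right) = - \frac{67}{3}$)
$G = \frac{2}{3}$ ($G = \left(-23\right) \left(-1\right) - \frac{67}{3} = 23 - \frac{67}{3} = \frac{2}{3} \approx 0.66667$)
$\frac{G + 3414}{t{\left(-54 \right)} + 4731} = \frac{\frac{2}{3} + 3414}{-54 + 4731} = \frac{10244}{3 \cdot 4677} = \frac{10244}{3} \cdot \frac{1}{4677} = \frac{10244}{14031}$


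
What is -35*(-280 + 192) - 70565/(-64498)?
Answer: 198724405/64498 ≈ 3081.1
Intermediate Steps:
-35*(-280 + 192) - 70565/(-64498) = -35*(-88) - 70565*(-1/64498) = 3080 + 70565/64498 = 198724405/64498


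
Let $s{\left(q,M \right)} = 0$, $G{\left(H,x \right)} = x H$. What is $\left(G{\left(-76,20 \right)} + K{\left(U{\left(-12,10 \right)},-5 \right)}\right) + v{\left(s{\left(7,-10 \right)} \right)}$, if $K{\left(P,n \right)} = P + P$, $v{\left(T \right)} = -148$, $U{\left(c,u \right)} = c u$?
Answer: $-1908$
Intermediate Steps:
$G{\left(H,x \right)} = H x$
$K{\left(P,n \right)} = 2 P$
$\left(G{\left(-76,20 \right)} + K{\left(U{\left(-12,10 \right)},-5 \right)}\right) + v{\left(s{\left(7,-10 \right)} \right)} = \left(\left(-76\right) 20 + 2 \left(\left(-12\right) 10\right)\right) - 148 = \left(-1520 + 2 \left(-120\right)\right) - 148 = \left(-1520 - 240\right) - 148 = -1760 - 148 = -1908$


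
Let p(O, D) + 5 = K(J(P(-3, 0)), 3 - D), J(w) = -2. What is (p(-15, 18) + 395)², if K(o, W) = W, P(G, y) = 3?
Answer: 140625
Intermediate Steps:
p(O, D) = -2 - D (p(O, D) = -5 + (3 - D) = -2 - D)
(p(-15, 18) + 395)² = ((-2 - 1*18) + 395)² = ((-2 - 18) + 395)² = (-20 + 395)² = 375² = 140625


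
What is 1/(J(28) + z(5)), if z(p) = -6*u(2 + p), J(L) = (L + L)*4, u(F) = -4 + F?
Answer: 1/206 ≈ 0.0048544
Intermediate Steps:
J(L) = 8*L (J(L) = (2*L)*4 = 8*L)
z(p) = 12 - 6*p (z(p) = -6*(-4 + (2 + p)) = -6*(-2 + p) = 12 - 6*p)
1/(J(28) + z(5)) = 1/(8*28 + (12 - 6*5)) = 1/(224 + (12 - 30)) = 1/(224 - 18) = 1/206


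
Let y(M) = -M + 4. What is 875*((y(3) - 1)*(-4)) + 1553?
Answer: 1553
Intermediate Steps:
y(M) = 4 - M
875*((y(3) - 1)*(-4)) + 1553 = 875*(((4 - 1*3) - 1)*(-4)) + 1553 = 875*(((4 - 3) - 1)*(-4)) + 1553 = 875*((1 - 1)*(-4)) + 1553 = 875*(0*(-4)) + 1553 = 875*0 + 1553 = 0 + 1553 = 1553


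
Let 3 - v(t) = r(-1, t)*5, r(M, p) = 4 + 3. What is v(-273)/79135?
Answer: -32/79135 ≈ -0.00040437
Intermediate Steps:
r(M, p) = 7
v(t) = -32 (v(t) = 3 - 7*5 = 3 - 1*35 = 3 - 35 = -32)
v(-273)/79135 = -32/79135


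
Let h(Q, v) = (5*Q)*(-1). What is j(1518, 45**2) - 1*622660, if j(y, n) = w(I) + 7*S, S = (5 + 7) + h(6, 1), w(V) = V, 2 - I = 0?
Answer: -622784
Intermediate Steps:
h(Q, v) = -5*Q
I = 2 (I = 2 - 1*0 = 2 + 0 = 2)
S = -18 (S = (5 + 7) - 5*6 = 12 - 30 = -18)
j(y, n) = -124 (j(y, n) = 2 + 7*(-18) = 2 - 126 = -124)
j(1518, 45**2) - 1*622660 = -124 - 1*622660 = -124 - 622660 = -622784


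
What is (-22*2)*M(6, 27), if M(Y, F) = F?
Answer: -1188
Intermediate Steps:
(-22*2)*M(6, 27) = -22*2*27 = -44*27 = -1188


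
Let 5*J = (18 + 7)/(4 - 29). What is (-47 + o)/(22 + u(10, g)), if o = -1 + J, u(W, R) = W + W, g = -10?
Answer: -241/210 ≈ -1.1476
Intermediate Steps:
J = -1/5 (J = ((18 + 7)/(4 - 29))/5 = (25/(-25))/5 = (25*(-1/25))/5 = (1/5)*(-1) = -1/5 ≈ -0.20000)
u(W, R) = 2*W
o = -6/5 (o = -1 - 1/5 = -6/5 ≈ -1.2000)
(-47 + o)/(22 + u(10, g)) = (-47 - 6/5)/(22 + 2*10) = -241/5/(22 + 20) = -241/5/42 = (1/42)*(-241/5) = -241/210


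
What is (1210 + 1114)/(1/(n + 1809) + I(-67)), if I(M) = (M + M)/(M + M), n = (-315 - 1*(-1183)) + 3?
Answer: 889760/383 ≈ 2323.1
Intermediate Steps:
n = 871 (n = (-315 + 1183) + 3 = 868 + 3 = 871)
I(M) = 1 (I(M) = (2*M)/((2*M)) = (2*M)*(1/(2*M)) = 1)
(1210 + 1114)/(1/(n + 1809) + I(-67)) = (1210 + 1114)/(1/(871 + 1809) + 1) = 2324/(1/2680 + 1) = 2324/(2681/2680) = 2324*(2680/2681) = 889760/383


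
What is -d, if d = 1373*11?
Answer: -15103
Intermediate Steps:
d = 15103
-d = -1*15103 = -15103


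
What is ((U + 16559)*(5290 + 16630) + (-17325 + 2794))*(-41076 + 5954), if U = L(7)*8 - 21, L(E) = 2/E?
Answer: -89134006751206/7 ≈ -1.2733e+13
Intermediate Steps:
U = -131/7 (U = (2/7)*8 - 21 = 16/7 - 21 = -131/7 ≈ -18.714)
((U + 16559)*(5290 + 16630) + (-17325 + 2794))*(-41076 + 5954) = ((-131/7 + 16559)*(5290 + 16630) + (-17325 + 2794))*(-41076 + 5954) = ((115782/7)*21920 - 14531)*(-35122) = (2537941440/7 - 14531)*(-35122) = (2537839723/7)*(-35122) = -89134006751206/7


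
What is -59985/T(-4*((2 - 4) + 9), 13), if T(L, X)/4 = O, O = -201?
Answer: 19995/268 ≈ 74.608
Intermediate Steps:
T(L, X) = -804 (T(L, X) = 4*(-201) = -804)
-59985/T(-4*((2 - 4) + 9), 13) = -59985/(-804) = -59985*(-1/804) = 19995/268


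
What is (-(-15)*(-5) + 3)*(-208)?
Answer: 14976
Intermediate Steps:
(-(-15)*(-5) + 3)*(-208) = (-5*15 + 3)*(-208) = (-75 + 3)*(-208) = -72*(-208) = 14976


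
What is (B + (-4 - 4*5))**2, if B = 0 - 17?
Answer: 1681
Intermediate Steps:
B = -17
(B + (-4 - 4*5))**2 = (-17 + (-4 - 4*5))**2 = (-17 + (-4 - 20))**2 = (-17 - 24)**2 = (-41)**2 = 1681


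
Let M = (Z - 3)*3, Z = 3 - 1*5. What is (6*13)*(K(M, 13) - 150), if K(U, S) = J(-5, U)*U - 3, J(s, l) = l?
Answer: 5616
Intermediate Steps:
Z = -2 (Z = 3 - 5 = -2)
M = -15 (M = (-2 - 3)*3 = -5*3 = -15)
K(U, S) = -3 + U**2 (K(U, S) = U*U - 3 = U**2 - 3 = -3 + U**2)
(6*13)*(K(M, 13) - 150) = (6*13)*((-3 + (-15)**2) - 150) = 78*((-3 + 225) - 150) = 78*(222 - 150) = 78*72 = 5616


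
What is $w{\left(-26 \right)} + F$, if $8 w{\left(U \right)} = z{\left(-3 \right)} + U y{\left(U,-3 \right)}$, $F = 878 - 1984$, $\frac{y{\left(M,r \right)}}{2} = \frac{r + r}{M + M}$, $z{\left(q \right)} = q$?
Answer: $- \frac{8857}{8} \approx -1107.1$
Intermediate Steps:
$y{\left(M,r \right)} = \frac{2 r}{M}$ ($y{\left(M,r \right)} = 2 \frac{r + r}{M + M} = 2 \frac{2 r}{2 M} = 2 \cdot 2 r \frac{1}{2 M} = 2 \frac{r}{M} = \frac{2 r}{M}$)
$F = -1106$ ($F = 878 - 1984 = -1106$)
$w{\left(U \right)} = - \frac{9}{8}$ ($w{\left(U \right)} = \frac{-3 + U 2 \left(-3\right) \frac{1}{U}}{8} = \frac{-3 + U \left(- \frac{6}{U}\right)}{8} = \frac{-3 - 6}{8} = \frac{1}{8} \left(-9\right) = - \frac{9}{8}$)
$w{\left(-26 \right)} + F = - \frac{9}{8} - 1106 = - \frac{8857}{8}$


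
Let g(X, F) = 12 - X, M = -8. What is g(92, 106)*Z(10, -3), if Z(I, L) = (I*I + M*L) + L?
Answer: -9680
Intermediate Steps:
Z(I, L) = I**2 - 7*L (Z(I, L) = (I*I - 8*L) + L = (I**2 - 8*L) + L = I**2 - 7*L)
g(92, 106)*Z(10, -3) = (12 - 1*92)*(10**2 - 7*(-3)) = (12 - 92)*(100 + 21) = -80*121 = -9680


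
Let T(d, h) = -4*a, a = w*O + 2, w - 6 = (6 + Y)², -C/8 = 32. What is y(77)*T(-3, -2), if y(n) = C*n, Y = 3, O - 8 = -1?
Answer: 48176128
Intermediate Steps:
O = 7 (O = 8 - 1 = 7)
C = -256 (C = -8*32 = -256)
w = 87 (w = 6 + (6 + 3)² = 6 + 9² = 6 + 81 = 87)
a = 611 (a = 87*7 + 2 = 609 + 2 = 611)
y(n) = -256*n
T(d, h) = -2444 (T(d, h) = -4*611 = -2444)
y(77)*T(-3, -2) = -256*77*(-2444) = -19712*(-2444) = 48176128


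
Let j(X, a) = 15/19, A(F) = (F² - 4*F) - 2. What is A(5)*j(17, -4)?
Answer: 45/19 ≈ 2.3684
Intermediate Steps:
A(F) = -2 + F² - 4*F
j(X, a) = 15/19 (j(X, a) = 15*(1/19) = 15/19)
A(5)*j(17, -4) = (-2 + 5² - 4*5)*(15/19) = (-2 + 25 - 20)*(15/19) = 3*(15/19) = 45/19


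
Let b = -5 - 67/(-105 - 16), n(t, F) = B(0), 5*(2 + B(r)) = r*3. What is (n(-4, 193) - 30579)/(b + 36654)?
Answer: -3700301/4434596 ≈ -0.83442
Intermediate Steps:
B(r) = -2 + 3*r/5 (B(r) = -2 + (r*3)/5 = -2 + (3*r)/5 = -2 + 3*r/5)
n(t, F) = -2 (n(t, F) = -2 + (3/5)*0 = -2 + 0 = -2)
b = -538/121 (b = -5 - 67/(-121) = -5 - 67*(-1/121) = -5 + 67/121 = -538/121 ≈ -4.4463)
(n(-4, 193) - 30579)/(b + 36654) = (-2 - 30579)/(-538/121 + 36654) = -30581/4434596/121 = -30581*121/4434596 = -3700301/4434596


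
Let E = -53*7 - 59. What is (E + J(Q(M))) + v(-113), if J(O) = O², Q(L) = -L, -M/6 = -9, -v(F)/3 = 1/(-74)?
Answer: 183967/74 ≈ 2486.0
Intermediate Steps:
v(F) = 3/74 (v(F) = -3/(-74) = -3*(-1/74) = 3/74)
M = 54 (M = -6*(-9) = 54)
E = -430 (E = -371 - 59 = -430)
(E + J(Q(M))) + v(-113) = (-430 + (-1*54)²) + 3/74 = (-430 + (-54)²) + 3/74 = (-430 + 2916) + 3/74 = 2486 + 3/74 = 183967/74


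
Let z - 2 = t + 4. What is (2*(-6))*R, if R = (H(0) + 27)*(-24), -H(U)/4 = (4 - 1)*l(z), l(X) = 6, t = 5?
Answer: -12960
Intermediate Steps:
z = 11 (z = 2 + (5 + 4) = 2 + 9 = 11)
H(U) = -72 (H(U) = -4*(4 - 1)*6 = -12*6 = -4*18 = -72)
R = 1080 (R = (-72 + 27)*(-24) = -45*(-24) = 1080)
(2*(-6))*R = (2*(-6))*1080 = -12*1080 = -12960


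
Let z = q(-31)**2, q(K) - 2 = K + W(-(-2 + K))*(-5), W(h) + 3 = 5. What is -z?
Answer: -1521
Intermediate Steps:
W(h) = 2 (W(h) = -3 + 5 = 2)
q(K) = -8 + K (q(K) = 2 + (K + 2*(-5)) = 2 + (K - 10) = 2 + (-10 + K) = -8 + K)
z = 1521 (z = (-8 - 31)**2 = (-39)**2 = 1521)
-z = -1*1521 = -1521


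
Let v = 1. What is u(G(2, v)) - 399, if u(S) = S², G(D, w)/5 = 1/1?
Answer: -374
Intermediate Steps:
G(D, w) = 5 (G(D, w) = 5/1 = 5*1 = 5)
u(G(2, v)) - 399 = 5² - 399 = 25 - 399 = -374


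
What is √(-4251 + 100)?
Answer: I*√4151 ≈ 64.428*I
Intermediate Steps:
√(-4251 + 100) = √(-4151) = I*√4151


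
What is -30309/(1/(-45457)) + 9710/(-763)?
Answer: 1051227980809/763 ≈ 1.3778e+9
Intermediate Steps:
-30309/(1/(-45457)) + 9710/(-763) = -30309/(-1/45457) + 9710*(-1/763) = -30309*(-45457) - 9710/763 = 1377756213 - 9710/763 = 1051227980809/763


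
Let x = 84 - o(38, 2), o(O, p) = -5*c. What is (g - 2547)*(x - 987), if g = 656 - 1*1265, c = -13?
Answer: 3055008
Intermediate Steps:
o(O, p) = 65 (o(O, p) = -5*(-13) = 65)
g = -609 (g = 656 - 1265 = -609)
x = 19 (x = 84 - 1*65 = 84 - 65 = 19)
(g - 2547)*(x - 987) = (-609 - 2547)*(19 - 987) = -3156*(-968) = 3055008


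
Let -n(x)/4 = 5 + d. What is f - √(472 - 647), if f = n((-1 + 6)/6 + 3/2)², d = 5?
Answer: 1600 - 5*I*√7 ≈ 1600.0 - 13.229*I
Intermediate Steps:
n(x) = -40 (n(x) = -4*(5 + 5) = -4*10 = -40)
f = 1600 (f = (-40)² = 1600)
f - √(472 - 647) = 1600 - √(472 - 647) = 1600 - √(-175) = 1600 - 5*I*√7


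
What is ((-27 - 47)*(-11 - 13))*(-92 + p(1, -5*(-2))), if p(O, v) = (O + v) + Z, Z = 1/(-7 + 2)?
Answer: -721056/5 ≈ -1.4421e+5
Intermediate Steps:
Z = -1/5 (Z = 1/(-5) = -1/5 ≈ -0.20000)
p(O, v) = -1/5 + O + v (p(O, v) = (O + v) - 1/5 = -1/5 + O + v)
((-27 - 47)*(-11 - 13))*(-92 + p(1, -5*(-2))) = ((-27 - 47)*(-11 - 13))*(-92 + (-1/5 + 1 - 5*(-2))) = (-74*(-24))*(-92 + (-1/5 + 1 + 10)) = 1776*(-92 + 54/5) = 1776*(-406/5) = -721056/5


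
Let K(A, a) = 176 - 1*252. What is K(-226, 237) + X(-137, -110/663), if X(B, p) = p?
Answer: -50498/663 ≈ -76.166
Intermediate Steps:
K(A, a) = -76 (K(A, a) = 176 - 252 = -76)
K(-226, 237) + X(-137, -110/663) = -76 - 110/663 = -50498/663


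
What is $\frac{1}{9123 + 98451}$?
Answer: $\frac{1}{107574} \approx 9.2959 \cdot 10^{-6}$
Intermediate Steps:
$\frac{1}{9123 + 98451} = \frac{1}{107574}$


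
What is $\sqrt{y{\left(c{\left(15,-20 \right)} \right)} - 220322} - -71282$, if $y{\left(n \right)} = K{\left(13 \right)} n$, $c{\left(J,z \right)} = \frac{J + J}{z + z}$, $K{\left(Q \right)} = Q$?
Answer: $71282 + \frac{i \sqrt{881327}}{2} \approx 71282.0 + 469.4 i$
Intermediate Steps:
$c{\left(J,z \right)} = \frac{J}{z}$ ($c{\left(J,z \right)} = \frac{2 J}{2 z} = 2 J \frac{1}{2 z} = \frac{J}{z}$)
$y{\left(n \right)} = 13 n$
$\sqrt{y{\left(c{\left(15,-20 \right)} \right)} - 220322} - -71282 = \sqrt{13 \frac{15}{-20} - 220322} - -71282 = \sqrt{13 \cdot 15 \left(- \frac{1}{20}\right) - 220322} + 71282 = \sqrt{13 \left(- \frac{3}{4}\right) - 220322} + 71282 = \sqrt{- \frac{39}{4} - 220322} + 71282 = \sqrt{- \frac{881327}{4}} + 71282 = \frac{i \sqrt{881327}}{2} + 71282 = 71282 + \frac{i \sqrt{881327}}{2}$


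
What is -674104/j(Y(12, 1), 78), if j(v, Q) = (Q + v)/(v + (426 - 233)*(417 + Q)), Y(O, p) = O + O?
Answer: -10736117356/17 ≈ -6.3154e+8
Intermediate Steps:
Y(O, p) = 2*O
j(v, Q) = (Q + v)/(80481 + v + 193*Q) (j(v, Q) = (Q + v)/(v + 193*(417 + Q)) = (Q + v)/(v + (80481 + 193*Q)) = (Q + v)/(80481 + v + 193*Q))
-674104/j(Y(12, 1), 78) = -674104*(80481 + 2*12 + 193*78)/(78 + 2*12) = -674104*(80481 + 24 + 15054)/(78 + 24) = -674104/(102/95559) = -674104/((1/95559)*102) = -674104/34/31853 = -674104*31853/34 = -10736117356/17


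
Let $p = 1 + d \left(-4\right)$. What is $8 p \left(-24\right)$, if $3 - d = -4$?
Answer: $5184$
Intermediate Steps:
$d = 7$ ($d = 3 - -4 = 3 + 4 = 7$)
$p = -27$ ($p = 1 + 7 \left(-4\right) = 1 - 28 = -27$)
$8 p \left(-24\right) = 8 \left(-27\right) \left(-24\right) = \left(-216\right) \left(-24\right) = 5184$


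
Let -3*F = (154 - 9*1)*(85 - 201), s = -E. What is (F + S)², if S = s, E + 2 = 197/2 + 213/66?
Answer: 33025429441/1089 ≈ 3.0326e+7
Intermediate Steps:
E = 1097/11 (E = -2 + (197/2 + 213/66) = -2 + (197*(½) + 213*(1/66)) = -2 + (197/2 + 71/22) = -2 + 1119/11 = 1097/11 ≈ 99.727)
s = -1097/11 (s = -1*1097/11 = -1097/11 ≈ -99.727)
S = -1097/11 ≈ -99.727
F = 16820/3 (F = -(154 - 9*1)*(85 - 201)/3 = -(154 - 9)*(-116)/3 = -145*(-116)/3 = -⅓*(-16820) = 16820/3 ≈ 5606.7)
(F + S)² = (16820/3 - 1097/11)² = (181729/33)² = 33025429441/1089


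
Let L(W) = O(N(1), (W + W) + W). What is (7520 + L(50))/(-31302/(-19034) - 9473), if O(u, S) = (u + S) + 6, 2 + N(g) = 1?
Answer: -14608595/18027778 ≈ -0.81034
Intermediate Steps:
N(g) = -1 (N(g) = -2 + 1 = -1)
O(u, S) = 6 + S + u (O(u, S) = (S + u) + 6 = 6 + S + u)
L(W) = 5 + 3*W (L(W) = 6 + ((W + W) + W) - 1 = 6 + (2*W + W) - 1 = 6 + 3*W - 1 = 5 + 3*W)
(7520 + L(50))/(-31302/(-19034) - 9473) = (7520 + (5 + 3*50))/(-31302/(-19034) - 9473) = (7520 + (5 + 150))/(-31302*(-1/19034) - 9473) = (7520 + 155)/(15651/9517 - 9473) = 7675/(-90138890/9517) = 7675*(-9517/90138890) = -14608595/18027778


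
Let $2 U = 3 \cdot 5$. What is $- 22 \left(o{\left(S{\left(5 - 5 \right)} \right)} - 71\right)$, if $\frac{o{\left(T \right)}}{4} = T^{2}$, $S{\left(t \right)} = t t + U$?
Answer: $-3388$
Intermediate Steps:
$U = \frac{15}{2}$ ($U = \frac{3 \cdot 5}{2} = \frac{1}{2} \cdot 15 = \frac{15}{2} \approx 7.5$)
$S{\left(t \right)} = \frac{15}{2} + t^{2}$ ($S{\left(t \right)} = t t + \frac{15}{2} = t^{2} + \frac{15}{2} = \frac{15}{2} + t^{2}$)
$o{\left(T \right)} = 4 T^{2}$
$- 22 \left(o{\left(S{\left(5 - 5 \right)} \right)} - 71\right) = - 22 \left(4 \left(\frac{15}{2} + \left(5 - 5\right)^{2}\right)^{2} - 71\right) = - 22 \left(4 \left(\frac{15}{2} + 0^{2}\right)^{2} - 71\right) = - 22 \left(4 \left(\frac{15}{2} + 0\right)^{2} - 71\right) = - 22 \left(4 \left(\frac{15}{2}\right)^{2} - 71\right) = - 22 \left(4 \cdot \frac{225}{4} - 71\right) = - 22 \left(225 - 71\right) = \left(-22\right) 154 = -3388$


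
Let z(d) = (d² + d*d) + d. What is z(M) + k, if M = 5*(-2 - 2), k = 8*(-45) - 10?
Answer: 410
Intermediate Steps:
k = -370 (k = -360 - 10 = -370)
M = -20 (M = 5*(-4) = -20)
z(d) = d + 2*d² (z(d) = (d² + d²) + d = 2*d² + d = d + 2*d²)
z(M) + k = -20*(1 + 2*(-20)) - 370 = -20*(1 - 40) - 370 = -20*(-39) - 370 = 780 - 370 = 410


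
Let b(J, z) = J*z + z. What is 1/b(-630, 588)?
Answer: -1/369852 ≈ -2.7038e-6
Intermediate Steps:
b(J, z) = z + J*z
1/b(-630, 588) = 1/(588*(1 - 630)) = 1/(588*(-629)) = 1/(-369852) = -1/369852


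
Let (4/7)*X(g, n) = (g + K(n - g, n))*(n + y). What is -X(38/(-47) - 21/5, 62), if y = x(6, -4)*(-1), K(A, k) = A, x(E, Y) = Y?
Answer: -7161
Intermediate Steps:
y = 4 (y = -4*(-1) = 4)
X(g, n) = 7*n*(4 + n)/4 (X(g, n) = 7*((g + (n - g))*(n + 4))/4 = 7*(n*(4 + n))/4 = 7*n*(4 + n)/4)
-X(38/(-47) - 21/5, 62) = -7*62*(4 + 62)/4 = -7*62*66/4 = -1*7161 = -7161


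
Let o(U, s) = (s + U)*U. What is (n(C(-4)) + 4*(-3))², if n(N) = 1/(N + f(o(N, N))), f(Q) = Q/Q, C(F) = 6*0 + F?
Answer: 1369/9 ≈ 152.11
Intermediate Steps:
o(U, s) = U*(U + s) (o(U, s) = (U + s)*U = U*(U + s))
C(F) = F (C(F) = 0 + F = F)
f(Q) = 1
n(N) = 1/(1 + N) (n(N) = 1/(N + 1) = 1/(1 + N))
(n(C(-4)) + 4*(-3))² = (1/(1 - 4) + 4*(-3))² = (1/(-3) - 12)² = (-⅓ - 12)² = (-37/3)² = 1369/9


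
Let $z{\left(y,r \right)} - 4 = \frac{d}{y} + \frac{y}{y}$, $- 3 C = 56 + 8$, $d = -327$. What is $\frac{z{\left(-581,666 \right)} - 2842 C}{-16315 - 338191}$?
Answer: $- \frac{52843312}{308951979} \approx -0.17104$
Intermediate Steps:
$C = - \frac{64}{3}$ ($C = - \frac{56 + 8}{3} = \left(- \frac{1}{3}\right) 64 = - \frac{64}{3} \approx -21.333$)
$z{\left(y,r \right)} = 5 - \frac{327}{y}$ ($z{\left(y,r \right)} = 4 - \left(\frac{327}{y} - \frac{y}{y}\right) = 4 + \left(- \frac{327}{y} + 1\right) = 4 + \left(1 - \frac{327}{y}\right) = 5 - \frac{327}{y}$)
$\frac{z{\left(-581,666 \right)} - 2842 C}{-16315 - 338191} = \frac{\left(5 - \frac{327}{-581}\right) - - \frac{181888}{3}}{-16315 - 338191} = \frac{\left(5 - - \frac{327}{581}\right) + \frac{181888}{3}}{-354506} = \left(\left(5 + \frac{327}{581}\right) + \frac{181888}{3}\right) \left(- \frac{1}{354506}\right) = \left(\frac{3232}{581} + \frac{181888}{3}\right) \left(- \frac{1}{354506}\right) = \frac{105686624}{1743} \left(- \frac{1}{354506}\right) = - \frac{52843312}{308951979}$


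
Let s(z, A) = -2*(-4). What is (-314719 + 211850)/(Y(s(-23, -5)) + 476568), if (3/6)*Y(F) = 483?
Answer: -102869/477534 ≈ -0.21542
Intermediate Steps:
s(z, A) = 8
Y(F) = 966 (Y(F) = 2*483 = 966)
(-314719 + 211850)/(Y(s(-23, -5)) + 476568) = (-314719 + 211850)/(966 + 476568) = -102869/477534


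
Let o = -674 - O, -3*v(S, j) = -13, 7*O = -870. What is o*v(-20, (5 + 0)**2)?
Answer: -50024/21 ≈ -2382.1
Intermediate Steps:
O = -870/7 (O = (1/7)*(-870) = -870/7 ≈ -124.29)
v(S, j) = 13/3 (v(S, j) = -1/3*(-13) = 13/3)
o = -3848/7 (o = -674 - 1*(-870/7) = -674 + 870/7 = -3848/7 ≈ -549.71)
o*v(-20, (5 + 0)**2) = -3848/7*13/3 = -50024/21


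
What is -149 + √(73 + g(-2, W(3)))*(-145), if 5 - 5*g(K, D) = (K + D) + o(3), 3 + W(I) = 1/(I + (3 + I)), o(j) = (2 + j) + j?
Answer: -149 - 29*√16510/3 ≈ -1391.1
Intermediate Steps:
o(j) = 2 + 2*j
W(I) = -3 + 1/(3 + 2*I) (W(I) = -3 + 1/(I + (3 + I)) = -3 + 1/(3 + 2*I))
g(K, D) = -⅗ - D/5 - K/5 (g(K, D) = 1 - ((K + D) + (2 + 2*3))/5 = 1 - ((D + K) + (2 + 6))/5 = 1 - ((D + K) + 8)/5 = 1 - (8 + D + K)/5 = 1 + (-8/5 - D/5 - K/5) = -⅗ - D/5 - K/5)
-149 + √(73 + g(-2, W(3)))*(-145) = -149 + √(73 + (-⅗ - 2*(-4 - 3*3)/(5*(3 + 2*3)) - ⅕*(-2)))*(-145) = -149 + √(73 + (-⅗ - 2*(-4 - 9)/(5*(3 + 6)) + ⅖))*(-145) = -149 + √(73 + (-⅗ - 2*(-13)/(5*9) + ⅖))*(-145) = -149 + √(73 + (-⅗ - ⅕*(-26/9) + ⅖))*(-145) = -149 + √(73 + (-⅗ + 26/45 + ⅖))*(-145) = -149 + √(73 + 17/45)*(-145) = -149 + √(3302/45)*(-145) = -149 + (√16510/15)*(-145) = -149 - 29*√16510/3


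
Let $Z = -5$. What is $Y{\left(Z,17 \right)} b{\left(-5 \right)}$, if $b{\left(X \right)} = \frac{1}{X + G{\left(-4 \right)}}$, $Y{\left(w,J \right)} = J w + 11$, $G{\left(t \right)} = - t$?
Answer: $74$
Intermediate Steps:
$Y{\left(w,J \right)} = 11 + J w$
$b{\left(X \right)} = \frac{1}{4 + X}$ ($b{\left(X \right)} = \frac{1}{X - -4} = \frac{1}{X + 4} = \frac{1}{4 + X}$)
$Y{\left(Z,17 \right)} b{\left(-5 \right)} = \frac{11 + 17 \left(-5\right)}{4 - 5} = \frac{11 - 85}{-1} = \left(-74\right) \left(-1\right) = 74$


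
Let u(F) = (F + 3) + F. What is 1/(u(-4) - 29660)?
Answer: -1/29665 ≈ -3.3710e-5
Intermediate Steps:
u(F) = 3 + 2*F (u(F) = (3 + F) + F = 3 + 2*F)
1/(u(-4) - 29660) = 1/((3 + 2*(-4)) - 29660) = 1/((3 - 8) - 29660) = 1/(-5 - 29660) = 1/(-29665) = -1/29665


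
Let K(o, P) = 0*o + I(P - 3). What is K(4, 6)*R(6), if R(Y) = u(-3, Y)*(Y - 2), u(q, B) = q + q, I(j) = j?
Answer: -72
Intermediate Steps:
K(o, P) = -3 + P (K(o, P) = 0*o + (P - 3) = 0 + (-3 + P) = -3 + P)
u(q, B) = 2*q
R(Y) = 12 - 6*Y (R(Y) = (2*(-3))*(Y - 2) = -6*(-2 + Y) = 12 - 6*Y)
K(4, 6)*R(6) = (-3 + 6)*(12 - 6*6) = 3*(12 - 36) = 3*(-24) = -72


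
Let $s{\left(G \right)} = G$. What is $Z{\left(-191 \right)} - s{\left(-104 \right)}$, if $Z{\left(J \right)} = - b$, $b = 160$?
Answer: $-56$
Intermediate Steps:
$Z{\left(J \right)} = -160$ ($Z{\left(J \right)} = \left(-1\right) 160 = -160$)
$Z{\left(-191 \right)} - s{\left(-104 \right)} = -160 - -104 = -160 + 104 = -56$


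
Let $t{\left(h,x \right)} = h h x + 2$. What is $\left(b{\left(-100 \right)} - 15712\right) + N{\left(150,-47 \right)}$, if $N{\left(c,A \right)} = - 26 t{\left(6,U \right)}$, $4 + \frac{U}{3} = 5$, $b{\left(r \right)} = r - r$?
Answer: $-18572$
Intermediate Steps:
$b{\left(r \right)} = 0$
$U = 3$ ($U = -12 + 3 \cdot 5 = -12 + 15 = 3$)
$t{\left(h,x \right)} = 2 + x h^{2}$ ($t{\left(h,x \right)} = h^{2} x + 2 = x h^{2} + 2 = 2 + x h^{2}$)
$N{\left(c,A \right)} = -2860$ ($N{\left(c,A \right)} = - 26 \left(2 + 3 \cdot 6^{2}\right) = - 26 \left(2 + 3 \cdot 36\right) = - 26 \left(2 + 108\right) = \left(-26\right) 110 = -2860$)
$\left(b{\left(-100 \right)} - 15712\right) + N{\left(150,-47 \right)} = \left(0 - 15712\right) - 2860 = -15712 - 2860 = -18572$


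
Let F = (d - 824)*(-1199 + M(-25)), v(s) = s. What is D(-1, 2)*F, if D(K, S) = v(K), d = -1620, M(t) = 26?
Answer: -2866812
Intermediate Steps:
D(K, S) = K
F = 2866812 (F = (-1620 - 824)*(-1199 + 26) = -2444*(-1173) = 2866812)
D(-1, 2)*F = -1*2866812 = -2866812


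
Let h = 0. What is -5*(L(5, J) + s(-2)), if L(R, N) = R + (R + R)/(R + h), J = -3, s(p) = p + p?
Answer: -15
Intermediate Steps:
s(p) = 2*p
L(R, N) = 2 + R (L(R, N) = R + (R + R)/(R + 0) = R + (2*R)/R = R + 2 = 2 + R)
-5*(L(5, J) + s(-2)) = -5*((2 + 5) + 2*(-2)) = -5*(7 - 4) = -5*3 = -15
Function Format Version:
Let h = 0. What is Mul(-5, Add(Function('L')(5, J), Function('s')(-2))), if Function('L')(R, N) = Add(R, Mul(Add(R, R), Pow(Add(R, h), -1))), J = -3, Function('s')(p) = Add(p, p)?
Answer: -15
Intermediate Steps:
Function('s')(p) = Mul(2, p)
Function('L')(R, N) = Add(2, R) (Function('L')(R, N) = Add(R, Mul(Add(R, R), Pow(Add(R, 0), -1))) = Add(R, Mul(Mul(2, R), Pow(R, -1))) = Add(R, 2) = Add(2, R))
Mul(-5, Add(Function('L')(5, J), Function('s')(-2))) = Mul(-5, Add(Add(2, 5), Mul(2, -2))) = Mul(-5, Add(7, -4)) = Mul(-5, 3) = -15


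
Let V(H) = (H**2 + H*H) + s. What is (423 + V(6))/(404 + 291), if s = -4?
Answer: 491/695 ≈ 0.70647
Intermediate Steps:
V(H) = -4 + 2*H**2 (V(H) = (H**2 + H*H) - 4 = (H**2 + H**2) - 4 = 2*H**2 - 4 = -4 + 2*H**2)
(423 + V(6))/(404 + 291) = (423 + (-4 + 2*6**2))/(404 + 291) = (423 + (-4 + 2*36))/695 = (423 + (-4 + 72))*(1/695) = (423 + 68)*(1/695) = 491*(1/695) = 491/695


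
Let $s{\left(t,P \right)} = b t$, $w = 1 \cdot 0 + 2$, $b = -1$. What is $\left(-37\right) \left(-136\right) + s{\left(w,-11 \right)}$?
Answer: $5030$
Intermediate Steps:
$w = 2$ ($w = 0 + 2 = 2$)
$s{\left(t,P \right)} = - t$
$\left(-37\right) \left(-136\right) + s{\left(w,-11 \right)} = \left(-37\right) \left(-136\right) - 2 = 5032 - 2 = 5030$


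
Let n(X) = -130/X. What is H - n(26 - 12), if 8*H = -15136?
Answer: -13179/7 ≈ -1882.7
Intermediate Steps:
H = -1892 (H = (⅛)*(-15136) = -1892)
H - n(26 - 12) = -1892 - (-130)/(26 - 12) = -1892 - (-130)/14 = -1892 - 1*(-65/7) = -1892 + 65/7 = -13179/7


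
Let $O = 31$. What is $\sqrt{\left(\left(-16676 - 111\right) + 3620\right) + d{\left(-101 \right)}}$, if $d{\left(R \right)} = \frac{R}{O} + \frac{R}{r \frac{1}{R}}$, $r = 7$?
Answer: $\frac{i \sqrt{551552155}}{217} \approx 108.23 i$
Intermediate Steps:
$d{\left(R \right)} = \frac{R^{2}}{7} + \frac{R}{31}$ ($d{\left(R \right)} = \frac{R}{31} + \frac{R}{7 \frac{1}{R}} = R \frac{1}{31} + R \frac{R}{7} = \frac{R}{31} + \frac{R^{2}}{7} = \frac{R^{2}}{7} + \frac{R}{31}$)
$\sqrt{\left(\left(-16676 - 111\right) + 3620\right) + d{\left(-101 \right)}} = \sqrt{\left(\left(-16676 - 111\right) + 3620\right) + \frac{1}{217} \left(-101\right) \left(7 + 31 \left(-101\right)\right)} = \sqrt{\left(-16787 + 3620\right) + \frac{1}{217} \left(-101\right) \left(7 - 3131\right)} = \sqrt{-13167 + \frac{1}{217} \left(-101\right) \left(-3124\right)} = \sqrt{-13167 + \frac{315524}{217}} = \sqrt{- \frac{2541715}{217}} = \frac{i \sqrt{551552155}}{217}$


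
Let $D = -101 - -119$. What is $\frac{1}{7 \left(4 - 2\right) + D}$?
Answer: $\frac{1}{32} \approx 0.03125$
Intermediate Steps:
$D = 18$ ($D = -101 + 119 = 18$)
$\frac{1}{7 \left(4 - 2\right) + D} = \frac{1}{7 \left(4 - 2\right) + 18} = \frac{1}{7 \cdot 2 + 18} = \frac{1}{14 + 18} = \frac{1}{32}$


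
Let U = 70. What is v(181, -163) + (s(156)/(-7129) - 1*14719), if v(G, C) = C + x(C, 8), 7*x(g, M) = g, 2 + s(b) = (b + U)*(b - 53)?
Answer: -743981405/49903 ≈ -14909.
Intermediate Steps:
s(b) = -2 + (-53 + b)*(70 + b) (s(b) = -2 + (b + 70)*(b - 53) = -2 + (70 + b)*(-53 + b) = -2 + (-53 + b)*(70 + b))
x(g, M) = g/7
v(G, C) = 8*C/7 (v(G, C) = C + C/7 = 8*C/7)
v(181, -163) + (s(156)/(-7129) - 1*14719) = (8/7)*(-163) + ((-3712 + 156² + 17*156)/(-7129) - 1*14719) = -1304/7 + ((-3712 + 24336 + 2652)*(-1/7129) - 14719) = -1304/7 + (23276*(-1/7129) - 14719) = -1304/7 + (-23276/7129 - 14719) = -1304/7 - 104955027/7129 = -743981405/49903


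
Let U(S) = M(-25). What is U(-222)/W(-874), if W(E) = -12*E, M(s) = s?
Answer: -25/10488 ≈ -0.0023837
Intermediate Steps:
U(S) = -25
U(-222)/W(-874) = -25/((-12*(-874))) = -25/10488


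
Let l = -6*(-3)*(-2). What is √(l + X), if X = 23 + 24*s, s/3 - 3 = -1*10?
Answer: I*√517 ≈ 22.738*I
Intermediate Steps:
s = -21 (s = 9 + 3*(-1*10) = 9 + 3*(-10) = 9 - 30 = -21)
X = -481 (X = 23 + 24*(-21) = 23 - 504 = -481)
l = -36 (l = 18*(-2) = -36)
√(l + X) = √(-36 - 481) = √(-517) = I*√517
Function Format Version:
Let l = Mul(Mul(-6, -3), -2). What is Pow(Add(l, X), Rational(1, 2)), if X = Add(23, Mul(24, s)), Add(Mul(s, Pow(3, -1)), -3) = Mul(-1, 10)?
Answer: Mul(I, Pow(517, Rational(1, 2))) ≈ Mul(22.738, I)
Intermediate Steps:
s = -21 (s = Add(9, Mul(3, Mul(-1, 10))) = Add(9, Mul(3, -10)) = Add(9, -30) = -21)
X = -481 (X = Add(23, Mul(24, -21)) = Add(23, -504) = -481)
l = -36 (l = Mul(18, -2) = -36)
Pow(Add(l, X), Rational(1, 2)) = Pow(Add(-36, -481), Rational(1, 2)) = Pow(-517, Rational(1, 2)) = Mul(I, Pow(517, Rational(1, 2)))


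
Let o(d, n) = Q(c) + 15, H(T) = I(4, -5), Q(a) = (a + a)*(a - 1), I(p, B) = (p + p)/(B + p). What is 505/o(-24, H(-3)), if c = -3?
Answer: 505/39 ≈ 12.949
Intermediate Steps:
I(p, B) = 2*p/(B + p) (I(p, B) = (2*p)/(B + p) = 2*p/(B + p))
Q(a) = 2*a*(-1 + a) (Q(a) = (2*a)*(-1 + a) = 2*a*(-1 + a))
H(T) = -8 (H(T) = 2*4/(-5 + 4) = 2*4/(-1) = 2*4*(-1) = -8)
o(d, n) = 39 (o(d, n) = 2*(-3)*(-1 - 3) + 15 = 2*(-3)*(-4) + 15 = 24 + 15 = 39)
505/o(-24, H(-3)) = 505/39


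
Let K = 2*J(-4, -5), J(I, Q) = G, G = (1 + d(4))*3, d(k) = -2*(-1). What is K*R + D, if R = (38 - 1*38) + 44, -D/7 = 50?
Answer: 442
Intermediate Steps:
D = -350 (D = -7*50 = -350)
d(k) = 2
R = 44 (R = (38 - 38) + 44 = 0 + 44 = 44)
G = 9 (G = (1 + 2)*3 = 3*3 = 9)
J(I, Q) = 9
K = 18 (K = 2*9 = 18)
K*R + D = 18*44 - 350 = 792 - 350 = 442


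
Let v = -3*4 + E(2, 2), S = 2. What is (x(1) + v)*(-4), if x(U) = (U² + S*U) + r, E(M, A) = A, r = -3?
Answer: 40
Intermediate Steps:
v = -10 (v = -3*4 + 2 = -12 + 2 = -10)
x(U) = -3 + U² + 2*U (x(U) = (U² + 2*U) - 3 = -3 + U² + 2*U)
(x(1) + v)*(-4) = ((-3 + 1² + 2*1) - 10)*(-4) = ((-3 + 1 + 2) - 10)*(-4) = (0 - 10)*(-4) = -10*(-4) = 40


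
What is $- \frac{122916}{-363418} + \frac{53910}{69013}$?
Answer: $\frac{14037333144}{12540283217} \approx 1.1194$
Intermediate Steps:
$- \frac{122916}{-363418} + \frac{53910}{69013} = \left(-122916\right) \left(- \frac{1}{363418}\right) + 53910 \cdot \frac{1}{69013} = \frac{61458}{181709} + \frac{53910}{69013} = \frac{14037333144}{12540283217}$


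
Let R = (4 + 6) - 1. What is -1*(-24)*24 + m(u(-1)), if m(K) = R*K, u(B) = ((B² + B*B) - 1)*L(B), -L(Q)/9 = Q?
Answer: 657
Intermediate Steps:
L(Q) = -9*Q
R = 9 (R = 10 - 1 = 9)
u(B) = -9*B*(-1 + 2*B²) (u(B) = ((B² + B*B) - 1)*(-9*B) = ((B² + B²) - 1)*(-9*B) = (2*B² - 1)*(-9*B) = (-1 + 2*B²)*(-9*B) = -9*B*(-1 + 2*B²))
m(K) = 9*K
-1*(-24)*24 + m(u(-1)) = -1*(-24)*24 + 9*(-18*(-1)³ + 9*(-1)) = 24*24 + 9*(-18*(-1) - 9) = 576 + 9*(18 - 9) = 576 + 9*9 = 576 + 81 = 657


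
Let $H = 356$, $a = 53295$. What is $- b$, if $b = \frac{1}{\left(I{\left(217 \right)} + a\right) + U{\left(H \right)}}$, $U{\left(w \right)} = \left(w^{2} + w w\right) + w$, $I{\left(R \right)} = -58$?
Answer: $- \frac{1}{307065} \approx -3.2566 \cdot 10^{-6}$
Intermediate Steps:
$U{\left(w \right)} = w + 2 w^{2}$ ($U{\left(w \right)} = \left(w^{2} + w^{2}\right) + w = 2 w^{2} + w = w + 2 w^{2}$)
$b = \frac{1}{307065}$ ($b = \frac{1}{\left(-58 + 53295\right) + 356 \left(1 + 2 \cdot 356\right)} = \frac{1}{53237 + 356 \left(1 + 712\right)} = \frac{1}{53237 + 356 \cdot 713} = \frac{1}{53237 + 253828} = \frac{1}{307065} \approx 3.2566 \cdot 10^{-6}$)
$- b = \left(-1\right) \frac{1}{307065} = - \frac{1}{307065}$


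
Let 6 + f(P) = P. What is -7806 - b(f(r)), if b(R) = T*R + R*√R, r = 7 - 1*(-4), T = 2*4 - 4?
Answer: -7826 - 5*√5 ≈ -7837.2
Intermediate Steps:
T = 4 (T = 8 - 4 = 4)
r = 11 (r = 7 + 4 = 11)
f(P) = -6 + P
b(R) = R^(3/2) + 4*R (b(R) = 4*R + R*√R = 4*R + R^(3/2) = R^(3/2) + 4*R)
-7806 - b(f(r)) = -7806 - ((-6 + 11)^(3/2) + 4*(-6 + 11)) = -7806 - (5^(3/2) + 4*5) = -7806 - (5*√5 + 20) = -7806 - (20 + 5*√5) = -7806 + (-20 - 5*√5) = -7826 - 5*√5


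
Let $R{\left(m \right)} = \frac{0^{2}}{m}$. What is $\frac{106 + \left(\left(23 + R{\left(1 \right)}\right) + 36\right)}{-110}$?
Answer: $- \frac{3}{2} \approx -1.5$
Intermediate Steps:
$R{\left(m \right)} = 0$ ($R{\left(m \right)} = \frac{0}{m} = 0$)
$\frac{106 + \left(\left(23 + R{\left(1 \right)}\right) + 36\right)}{-110} = \frac{106 + \left(\left(23 + 0\right) + 36\right)}{-110} = - \frac{106 + \left(23 + 36\right)}{110} = - \frac{106 + 59}{110} = \left(- \frac{1}{110}\right) 165 = - \frac{3}{2}$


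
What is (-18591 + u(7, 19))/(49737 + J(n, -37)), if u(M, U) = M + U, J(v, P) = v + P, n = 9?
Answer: -18565/49709 ≈ -0.37347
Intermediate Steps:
J(v, P) = P + v
(-18591 + u(7, 19))/(49737 + J(n, -37)) = (-18591 + (7 + 19))/(49737 + (-37 + 9)) = (-18591 + 26)/(49737 - 28) = -18565/49709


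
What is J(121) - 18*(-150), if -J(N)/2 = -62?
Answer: 2824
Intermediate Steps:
J(N) = 124 (J(N) = -2*(-62) = 124)
J(121) - 18*(-150) = 124 - 18*(-150) = 124 - 1*(-2700) = 124 + 2700 = 2824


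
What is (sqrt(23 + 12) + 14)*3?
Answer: 42 + 3*sqrt(35) ≈ 59.748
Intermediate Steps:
(sqrt(23 + 12) + 14)*3 = (sqrt(35) + 14)*3 = (14 + sqrt(35))*3 = 42 + 3*sqrt(35)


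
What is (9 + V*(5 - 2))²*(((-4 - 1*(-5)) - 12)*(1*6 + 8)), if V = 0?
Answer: -12474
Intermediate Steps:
(9 + V*(5 - 2))²*(((-4 - 1*(-5)) - 12)*(1*6 + 8)) = (9 + 0*(5 - 2))²*(((-4 - 1*(-5)) - 12)*(1*6 + 8)) = (9 + 0*3)²*(((-4 + 5) - 12)*(6 + 8)) = (9 + 0)²*((1 - 12)*14) = 9²*(-11*14) = 81*(-154) = -12474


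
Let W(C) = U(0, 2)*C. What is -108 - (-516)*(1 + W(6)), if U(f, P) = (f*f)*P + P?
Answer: 6600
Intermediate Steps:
U(f, P) = P + P*f² (U(f, P) = f²*P + P = P*f² + P = P + P*f²)
W(C) = 2*C (W(C) = (2*(1 + 0²))*C = (2*(1 + 0))*C = (2*1)*C = 2*C)
-108 - (-516)*(1 + W(6)) = -108 - (-516)*(1 + 2*6) = -108 - (-516)*(1 + 12) = -108 - (-516)*13 = -108 - 86*(-78) = -108 + 6708 = 6600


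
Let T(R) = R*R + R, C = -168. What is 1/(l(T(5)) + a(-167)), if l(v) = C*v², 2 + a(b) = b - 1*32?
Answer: -1/151401 ≈ -6.6050e-6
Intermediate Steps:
T(R) = R + R² (T(R) = R² + R = R + R²)
a(b) = -34 + b (a(b) = -2 + (b - 1*32) = -2 + (b - 32) = -2 + (-32 + b) = -34 + b)
l(v) = -168*v²
1/(l(T(5)) + a(-167)) = 1/(-168*25*(1 + 5)² + (-34 - 167)) = 1/(-168*(5*6)² - 201) = 1/(-168*30² - 201) = 1/(-168*900 - 201) = 1/(-151200 - 201) = 1/(-151401) = -1/151401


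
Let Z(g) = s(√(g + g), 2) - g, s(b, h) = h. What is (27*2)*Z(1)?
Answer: 54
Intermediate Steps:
Z(g) = 2 - g
(27*2)*Z(1) = (27*2)*(2 - 1*1) = 54*(2 - 1) = 54*1 = 54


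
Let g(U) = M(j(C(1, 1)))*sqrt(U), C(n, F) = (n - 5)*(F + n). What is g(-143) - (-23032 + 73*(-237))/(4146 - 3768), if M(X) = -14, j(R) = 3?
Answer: 40333/378 - 14*I*sqrt(143) ≈ 106.7 - 167.42*I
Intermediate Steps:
C(n, F) = (-5 + n)*(F + n)
g(U) = -14*sqrt(U)
g(-143) - (-23032 + 73*(-237))/(4146 - 3768) = -14*I*sqrt(143) - (-23032 + 73*(-237))/(4146 - 3768) = -14*I*sqrt(143) - (-23032 - 17301)/378 = -14*I*sqrt(143) - (-40333)/378 = -14*I*sqrt(143) - 1*(-40333/378) = -14*I*sqrt(143) + 40333/378 = 40333/378 - 14*I*sqrt(143)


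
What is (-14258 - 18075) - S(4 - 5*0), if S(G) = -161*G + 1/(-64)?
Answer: -2028095/64 ≈ -31689.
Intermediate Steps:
S(G) = -1/64 - 161*G (S(G) = -161*G - 1/64 = -1/64 - 161*G)
(-14258 - 18075) - S(4 - 5*0) = (-14258 - 18075) - (-1/64 - 161*(4 - 5*0)) = -32333 - (-1/64 - 161*(4 + 0)) = -32333 - (-1/64 - 161*4) = -32333 - (-1/64 - 644) = -32333 - 1*(-41217/64) = -32333 + 41217/64 = -2028095/64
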